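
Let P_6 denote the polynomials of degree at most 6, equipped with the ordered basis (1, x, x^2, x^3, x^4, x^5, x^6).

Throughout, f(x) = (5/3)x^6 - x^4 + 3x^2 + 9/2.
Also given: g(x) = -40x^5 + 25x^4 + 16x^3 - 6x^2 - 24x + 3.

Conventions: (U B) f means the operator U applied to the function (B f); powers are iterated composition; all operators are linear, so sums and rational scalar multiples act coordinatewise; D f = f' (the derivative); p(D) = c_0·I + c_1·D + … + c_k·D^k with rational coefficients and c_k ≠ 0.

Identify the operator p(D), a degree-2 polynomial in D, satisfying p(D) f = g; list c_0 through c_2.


p(D) = -4·D + (1/2)·D^2, i.e. c_0 = 0, c_1 = -4, c_2 = 1/2

D^0 f = (5/3)x^6 - x^4 + 3x^2 + 9/2
D^1 f = 10x^5 - 4x^3 + 6x
D^2 f = 50x^4 - 12x^2 + 6
matching coefficients of g against c_0 f + c_1 Df + … from the top degree down determines the c_i
solution: c_0 = 0, c_1 = -4, c_2 = 1/2


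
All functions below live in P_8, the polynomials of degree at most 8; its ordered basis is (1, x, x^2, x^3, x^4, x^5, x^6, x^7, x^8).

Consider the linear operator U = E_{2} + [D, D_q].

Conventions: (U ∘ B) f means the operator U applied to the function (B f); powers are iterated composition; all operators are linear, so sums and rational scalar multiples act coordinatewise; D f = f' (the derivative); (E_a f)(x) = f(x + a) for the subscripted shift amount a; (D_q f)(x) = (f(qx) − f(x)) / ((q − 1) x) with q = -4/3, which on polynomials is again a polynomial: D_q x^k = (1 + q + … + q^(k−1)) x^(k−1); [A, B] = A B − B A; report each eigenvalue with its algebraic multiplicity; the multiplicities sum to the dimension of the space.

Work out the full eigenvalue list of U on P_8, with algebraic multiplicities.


image of 1: 1
image of x: x + 2
image of x^2: x^2 + 4x + 5/3
image of x^3: x^3 + 6x^2 + (143/9)x + 8
image of x^4: x^4 + 8x^3 + (139/9)x^2 + 32x + 16
image of x^5: x^5 + 10x^4 + (4339/81)x^3 + 80x^2 + 80x + 32
image of x^6: x^6 + 12x^5 + (8917/243)x^4 + 160x^3 + 240x^2 + 192x + 64
image of x^7: x^7 + 14x^6 + (9695/81)x^5 + 280x^4 + 560x^3 + 672x^2 + 448x + 128
image of x^8: x^8 + 16x^7 + (122297/2187)x^6 + 448x^5 + 1120x^4 + 1792x^3 + 1792x^2 + 1024x + 256
the matrix is upper triangular; its diagonal is (1, 1, 1, 1, 1, 1, 1, 1, 1)
for a triangular matrix the eigenvalues are the diagonal entries, with algebraic multiplicity their repetition count

λ = 1 (multiplicity 9)


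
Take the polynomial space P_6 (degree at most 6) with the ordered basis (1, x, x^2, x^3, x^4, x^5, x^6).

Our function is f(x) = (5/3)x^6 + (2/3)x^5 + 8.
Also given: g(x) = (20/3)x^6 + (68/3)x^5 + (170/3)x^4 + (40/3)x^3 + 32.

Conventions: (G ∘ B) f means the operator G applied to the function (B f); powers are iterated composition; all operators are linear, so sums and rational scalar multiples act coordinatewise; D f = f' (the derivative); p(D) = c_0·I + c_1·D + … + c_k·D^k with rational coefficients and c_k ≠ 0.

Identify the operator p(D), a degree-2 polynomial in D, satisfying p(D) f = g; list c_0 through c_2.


c_0 = 4, c_1 = 2, c_2 = 1

D^0 f = (5/3)x^6 + (2/3)x^5 + 8
D^1 f = 10x^5 + (10/3)x^4
D^2 f = 50x^4 + (40/3)x^3
matching coefficients of g against c_0 f + c_1 Df + … from the top degree down determines the c_i
solution: c_0 = 4, c_1 = 2, c_2 = 1


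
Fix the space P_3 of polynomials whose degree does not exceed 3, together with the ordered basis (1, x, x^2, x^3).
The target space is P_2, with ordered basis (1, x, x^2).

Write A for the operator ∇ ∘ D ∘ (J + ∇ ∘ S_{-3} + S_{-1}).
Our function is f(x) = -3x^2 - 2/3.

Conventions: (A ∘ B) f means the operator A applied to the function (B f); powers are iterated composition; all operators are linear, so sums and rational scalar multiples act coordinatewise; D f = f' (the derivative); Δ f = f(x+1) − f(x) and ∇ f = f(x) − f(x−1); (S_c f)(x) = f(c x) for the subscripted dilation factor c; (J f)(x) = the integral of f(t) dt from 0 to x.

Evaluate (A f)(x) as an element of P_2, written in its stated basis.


J f = -x^3 - (2/3)x
S_{-3} f = -27x^2 - 2/3
∇ S_{-3} f = -54x + 27
S_{-1} f = -3x^2 - 2/3
(J + ∇ ∘ S_{-3} + S_{-1}) f = -x^3 - 3x^2 - (164/3)x + 79/3
D (J + ∇ ∘ S_{-3} + S_{-1}) f = -3x^2 - 6x - 164/3
∇ D (J + ∇ ∘ S_{-3} + S_{-1}) f = -6x - 3

the image equals g(x) = -6x - 3


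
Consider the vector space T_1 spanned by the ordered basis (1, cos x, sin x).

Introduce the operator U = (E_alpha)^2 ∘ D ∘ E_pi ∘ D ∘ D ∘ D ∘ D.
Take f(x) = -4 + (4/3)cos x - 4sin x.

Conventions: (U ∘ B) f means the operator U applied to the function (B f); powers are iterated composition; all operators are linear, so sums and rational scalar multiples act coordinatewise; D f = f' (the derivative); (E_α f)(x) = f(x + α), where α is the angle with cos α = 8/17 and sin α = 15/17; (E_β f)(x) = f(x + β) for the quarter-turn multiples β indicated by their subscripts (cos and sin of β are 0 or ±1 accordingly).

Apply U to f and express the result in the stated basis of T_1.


D f = -4cos x - (4/3)sin x
D D f = -(4/3)cos x + 4sin x
D D D f = 4cos x + (4/3)sin x
D (D ∘ D ∘ D) f = (4/3)cos x - 4sin x
E_pi D (D ∘ D ∘ D) f = -(4/3)cos x + 4sin x
D E_pi D (D ∘ D ∘ D) f = 4cos x + (4/3)sin x
E_alpha (D ∘ E_pi ∘ D) (D ∘ D ∘ D) f = (52/17)cos x - (148/51)sin x
E_alpha E_alpha (D ∘ E_pi ∘ D) (D ∘ D ∘ D) f = -(324/289)cos x - (3524/867)sin x

the image equals g(x) = -(324/289)cos x - (3524/867)sin x


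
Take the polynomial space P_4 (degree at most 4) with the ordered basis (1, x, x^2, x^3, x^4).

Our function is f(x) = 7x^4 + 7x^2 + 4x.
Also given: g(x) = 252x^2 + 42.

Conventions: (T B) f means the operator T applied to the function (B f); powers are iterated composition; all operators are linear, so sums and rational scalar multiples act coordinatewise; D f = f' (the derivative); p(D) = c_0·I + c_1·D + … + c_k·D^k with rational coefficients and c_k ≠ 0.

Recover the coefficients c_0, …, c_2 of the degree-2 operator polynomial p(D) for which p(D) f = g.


D^0 f = 7x^4 + 7x^2 + 4x
D^1 f = 28x^3 + 14x + 4
D^2 f = 84x^2 + 14
matching coefficients of g against c_0 f + c_1 Df + … from the top degree down determines the c_i
solution: c_0 = 0, c_1 = 0, c_2 = 3

c_0 = 0, c_1 = 0, c_2 = 3


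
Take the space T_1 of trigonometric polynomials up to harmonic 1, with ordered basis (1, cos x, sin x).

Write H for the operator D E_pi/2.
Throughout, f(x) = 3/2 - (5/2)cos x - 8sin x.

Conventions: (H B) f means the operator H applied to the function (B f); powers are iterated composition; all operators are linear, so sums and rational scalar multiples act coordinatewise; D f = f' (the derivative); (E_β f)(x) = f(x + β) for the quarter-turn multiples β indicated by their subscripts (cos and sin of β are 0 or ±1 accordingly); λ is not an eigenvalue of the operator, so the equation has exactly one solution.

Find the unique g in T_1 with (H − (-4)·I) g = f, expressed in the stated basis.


write g with unknown coordinates in the stated basis and equate coefficients in (H − (-4)·I) g = f
solving from the highest basis element down gives g = 3/8 - (5/6)cos x - (8/3)sin x
check: H g = (5/6)cos x + (8/3)sin x
so H g − (-4)·g = 3/2 - (5/2)cos x - 8sin x = f ✓

the image equals g(x) = 3/8 - (5/6)cos x - (8/3)sin x


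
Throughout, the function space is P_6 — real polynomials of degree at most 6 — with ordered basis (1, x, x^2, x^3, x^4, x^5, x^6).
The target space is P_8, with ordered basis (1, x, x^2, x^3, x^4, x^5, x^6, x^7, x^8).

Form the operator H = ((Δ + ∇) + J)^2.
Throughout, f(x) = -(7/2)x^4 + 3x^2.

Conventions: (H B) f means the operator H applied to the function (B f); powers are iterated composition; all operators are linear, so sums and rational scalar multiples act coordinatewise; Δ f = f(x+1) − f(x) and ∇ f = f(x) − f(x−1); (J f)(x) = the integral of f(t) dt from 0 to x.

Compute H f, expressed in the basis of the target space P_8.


Δ f = -14x^3 - 21x^2 - 8x - 1/2
∇ f = -14x^3 + 21x^2 - 8x + 1/2
(Δ + ∇) f = -28x^3 - 16x
J f = -(7/10)x^5 + x^3
((Δ + ∇) + J) f = -(7/10)x^5 - 27x^3 - 16x
Δ ((Δ + ∇) + J) f = -(7/2)x^4 - 7x^3 - 88x^2 - (169/2)x - 437/10
∇ ((Δ + ∇) + J) f = -(7/2)x^4 + 7x^3 - 88x^2 + (169/2)x - 437/10
(Δ + ∇) ((Δ + ∇) + J) f = -7x^4 - 176x^2 - 437/5
J ((Δ + ∇) + J) f = -(7/60)x^6 - (27/4)x^4 - 8x^2
((Δ + ∇) + J) ((Δ + ∇) + J) f = -(7/60)x^6 - (55/4)x^4 - 184x^2 - 437/5

the image equals g(x) = -(7/60)x^6 - (55/4)x^4 - 184x^2 - 437/5


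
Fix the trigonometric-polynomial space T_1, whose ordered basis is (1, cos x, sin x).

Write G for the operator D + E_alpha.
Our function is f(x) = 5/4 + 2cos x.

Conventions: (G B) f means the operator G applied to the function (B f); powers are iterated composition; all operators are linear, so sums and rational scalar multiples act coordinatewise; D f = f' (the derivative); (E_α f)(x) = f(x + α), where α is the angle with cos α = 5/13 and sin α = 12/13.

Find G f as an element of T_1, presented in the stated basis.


the image equals g(x) = 5/4 + (10/13)cos x - (50/13)sin x

D f = -2sin x
E_alpha f = 5/4 + (10/13)cos x - (24/13)sin x
(D + E_alpha) f = 5/4 + (10/13)cos x - (50/13)sin x


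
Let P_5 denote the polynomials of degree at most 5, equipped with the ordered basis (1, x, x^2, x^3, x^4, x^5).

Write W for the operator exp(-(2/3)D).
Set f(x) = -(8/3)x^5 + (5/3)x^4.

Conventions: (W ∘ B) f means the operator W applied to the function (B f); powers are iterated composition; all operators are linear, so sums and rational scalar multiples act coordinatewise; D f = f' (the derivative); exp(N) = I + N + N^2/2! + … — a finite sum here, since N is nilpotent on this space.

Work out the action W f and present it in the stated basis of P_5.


the image equals g(x) = -(8/3)x^5 + (95/9)x^4 - (440/27)x^3 + (1000/81)x^2 - (1120/243)x + 496/729

order-1 term: (80/9)x^4 - (40/9)x^3
order-2 term: -(320/27)x^3 + (40/9)x^2
order-3 term: (640/81)x^2 - (160/81)x
order-4 term: -(640/243)x + 80/243
order-5 term: 256/729
the series for exp(-(2/3)D) f terminates at order 5
exp(-(2/3)D) f = -(8/3)x^5 + (95/9)x^4 - (440/27)x^3 + (1000/81)x^2 - (1120/243)x + 496/729


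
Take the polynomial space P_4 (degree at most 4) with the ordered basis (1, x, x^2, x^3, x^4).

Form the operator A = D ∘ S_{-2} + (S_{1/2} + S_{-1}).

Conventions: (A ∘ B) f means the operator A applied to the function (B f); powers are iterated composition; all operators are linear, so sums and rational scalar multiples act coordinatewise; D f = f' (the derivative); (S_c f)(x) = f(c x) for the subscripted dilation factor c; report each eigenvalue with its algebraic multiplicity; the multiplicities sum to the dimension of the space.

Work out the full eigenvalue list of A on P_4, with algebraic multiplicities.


image of 1: 2
image of x: -(1/2)x - 2
image of x^2: (5/4)x^2 + 8x
image of x^3: -(7/8)x^3 - 24x^2
image of x^4: (17/16)x^4 + 64x^3
the matrix is upper triangular; its diagonal is (2, -1/2, 5/4, -7/8, 17/16)
for a triangular matrix the eigenvalues are the diagonal entries, with algebraic multiplicity their repetition count

λ = -7/8 (multiplicity 1), λ = -1/2 (multiplicity 1), λ = 17/16 (multiplicity 1), λ = 5/4 (multiplicity 1), λ = 2 (multiplicity 1)


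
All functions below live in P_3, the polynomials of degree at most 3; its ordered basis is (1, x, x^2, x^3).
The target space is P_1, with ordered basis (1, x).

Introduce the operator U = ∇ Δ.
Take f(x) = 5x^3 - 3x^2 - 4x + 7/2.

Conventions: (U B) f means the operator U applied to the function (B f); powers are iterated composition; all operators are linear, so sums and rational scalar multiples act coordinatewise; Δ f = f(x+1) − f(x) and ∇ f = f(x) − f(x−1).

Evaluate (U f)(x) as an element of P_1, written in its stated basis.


Δ f = 15x^2 + 9x - 2
∇ Δ f = 30x - 6

g(x) = 30x - 6


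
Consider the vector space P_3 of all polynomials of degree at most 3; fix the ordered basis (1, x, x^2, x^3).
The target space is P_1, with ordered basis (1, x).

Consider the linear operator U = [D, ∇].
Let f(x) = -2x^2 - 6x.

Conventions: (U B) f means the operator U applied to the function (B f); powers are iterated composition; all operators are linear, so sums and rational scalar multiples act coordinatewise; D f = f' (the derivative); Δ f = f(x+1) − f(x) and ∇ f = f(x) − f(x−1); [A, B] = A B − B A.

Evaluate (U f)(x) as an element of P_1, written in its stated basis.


∇ f = -4x - 4
D ∇ f = -4
D f = -4x - 6
∇ D f = -4
[D, ∇] f = 0

the image equals g(x) = 0


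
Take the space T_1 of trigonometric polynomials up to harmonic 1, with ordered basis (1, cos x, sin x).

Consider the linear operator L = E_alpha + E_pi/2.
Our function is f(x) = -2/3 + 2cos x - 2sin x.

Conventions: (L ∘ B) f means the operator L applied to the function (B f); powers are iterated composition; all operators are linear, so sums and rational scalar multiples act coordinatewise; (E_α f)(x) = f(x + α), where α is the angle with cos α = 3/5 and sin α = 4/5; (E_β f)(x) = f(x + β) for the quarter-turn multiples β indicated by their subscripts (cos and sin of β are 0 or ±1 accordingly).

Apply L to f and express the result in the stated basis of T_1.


E_alpha f = -2/3 - (2/5)cos x - (14/5)sin x
E_pi/2 f = -2/3 - 2cos x - 2sin x
(E_alpha + E_pi/2) f = -4/3 - (12/5)cos x - (24/5)sin x

the result is g(x) = -4/3 - (12/5)cos x - (24/5)sin x


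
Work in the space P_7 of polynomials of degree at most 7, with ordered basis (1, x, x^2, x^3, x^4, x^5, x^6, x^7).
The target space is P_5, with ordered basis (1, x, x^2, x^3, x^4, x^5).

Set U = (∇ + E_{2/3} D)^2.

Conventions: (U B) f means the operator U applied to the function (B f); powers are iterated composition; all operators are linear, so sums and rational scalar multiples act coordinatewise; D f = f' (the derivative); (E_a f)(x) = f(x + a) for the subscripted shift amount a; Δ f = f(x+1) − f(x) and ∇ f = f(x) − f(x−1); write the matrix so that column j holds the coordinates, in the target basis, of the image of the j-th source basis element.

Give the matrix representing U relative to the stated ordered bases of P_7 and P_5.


image of 1: 0
image of x: 0
image of x^2: 8
image of x^3: 24x + 4
image of x^4: 48x^2 + 16x + 38
image of x^5: 80x^3 + 40x^2 + 190x + 520/27
image of x^6: 120x^4 + 80x^3 + 570x^2 + (1040/9)x + 1426/9
image of x^7: 168x^5 + 140x^4 + 1330x^3 + (3640/9)x^2 + (9982/9)x + 4228/81
each image's coordinates form column j of the matrix

the matrix is [[0, 0, 8, 4, 38, 520/27, 1426/9, 4228/81]; [0, 0, 0, 24, 16, 190, 1040/9, 9982/9]; [0, 0, 0, 0, 48, 40, 570, 3640/9]; [0, 0, 0, 0, 0, 80, 80, 1330]; [0, 0, 0, 0, 0, 0, 120, 140]; [0, 0, 0, 0, 0, 0, 0, 168]] (rows listed top to bottom)


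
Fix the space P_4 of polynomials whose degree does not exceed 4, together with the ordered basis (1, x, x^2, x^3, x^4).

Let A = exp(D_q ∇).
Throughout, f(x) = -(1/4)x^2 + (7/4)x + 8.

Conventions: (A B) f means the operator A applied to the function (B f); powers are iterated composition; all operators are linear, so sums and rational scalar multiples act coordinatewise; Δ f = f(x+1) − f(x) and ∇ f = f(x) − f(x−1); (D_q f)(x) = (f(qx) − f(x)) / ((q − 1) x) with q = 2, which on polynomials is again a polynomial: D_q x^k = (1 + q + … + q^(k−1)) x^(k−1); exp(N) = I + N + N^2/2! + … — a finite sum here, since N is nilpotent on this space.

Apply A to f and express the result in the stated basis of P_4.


the image equals g(x) = -(1/4)x^2 + (7/4)x + 15/2

order-1 term: -1/2
the series for exp(D_q ∇) f terminates at order 1
exp(D_q ∇) f = -(1/4)x^2 + (7/4)x + 15/2


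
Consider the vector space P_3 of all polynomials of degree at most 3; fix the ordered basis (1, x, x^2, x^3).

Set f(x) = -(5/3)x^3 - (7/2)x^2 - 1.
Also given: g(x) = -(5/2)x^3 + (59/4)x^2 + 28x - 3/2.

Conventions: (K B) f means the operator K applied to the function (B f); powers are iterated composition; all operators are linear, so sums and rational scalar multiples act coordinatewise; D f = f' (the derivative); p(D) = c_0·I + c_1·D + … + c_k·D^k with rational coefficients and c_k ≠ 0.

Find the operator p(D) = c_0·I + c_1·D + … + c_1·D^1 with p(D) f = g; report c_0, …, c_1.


p(D) = (3/2)·I − 4·D, i.e. c_0 = 3/2, c_1 = -4

D^0 f = -(5/3)x^3 - (7/2)x^2 - 1
D^1 f = -5x^2 - 7x
matching coefficients of g against c_0 f + c_1 Df + … from the top degree down determines the c_i
solution: c_0 = 3/2, c_1 = -4


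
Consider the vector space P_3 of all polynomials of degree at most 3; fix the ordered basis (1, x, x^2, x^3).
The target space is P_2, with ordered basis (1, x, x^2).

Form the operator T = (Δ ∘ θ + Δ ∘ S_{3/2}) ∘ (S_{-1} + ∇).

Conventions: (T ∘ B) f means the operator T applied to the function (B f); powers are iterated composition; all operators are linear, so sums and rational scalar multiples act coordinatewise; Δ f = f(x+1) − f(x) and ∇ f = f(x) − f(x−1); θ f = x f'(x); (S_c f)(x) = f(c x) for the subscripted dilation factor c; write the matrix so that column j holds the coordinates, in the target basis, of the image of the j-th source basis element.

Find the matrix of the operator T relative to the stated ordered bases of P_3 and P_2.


the matrix is [[0, -5/2, 37/4, -9/8]; [0, 0, 17/2, 51/8]; [0, 0, 0, -153/8]] (rows listed top to bottom)

image of 1: 0
image of x: -5/2
image of x^2: (17/2)x + 37/4
image of x^3: -(153/8)x^2 + (51/8)x - 9/8
each image's coordinates form column j of the matrix


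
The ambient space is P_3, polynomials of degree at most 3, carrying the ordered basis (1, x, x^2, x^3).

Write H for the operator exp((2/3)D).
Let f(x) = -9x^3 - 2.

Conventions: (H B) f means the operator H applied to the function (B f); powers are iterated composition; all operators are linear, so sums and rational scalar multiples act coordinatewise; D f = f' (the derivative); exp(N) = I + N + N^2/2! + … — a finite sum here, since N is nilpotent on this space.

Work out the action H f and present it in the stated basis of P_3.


order-1 term: -18x^2
order-2 term: -12x
order-3 term: -8/3
the series for exp((2/3)D) f terminates at order 3
exp((2/3)D) f = -9x^3 - 18x^2 - 12x - 14/3

the image equals g(x) = -9x^3 - 18x^2 - 12x - 14/3


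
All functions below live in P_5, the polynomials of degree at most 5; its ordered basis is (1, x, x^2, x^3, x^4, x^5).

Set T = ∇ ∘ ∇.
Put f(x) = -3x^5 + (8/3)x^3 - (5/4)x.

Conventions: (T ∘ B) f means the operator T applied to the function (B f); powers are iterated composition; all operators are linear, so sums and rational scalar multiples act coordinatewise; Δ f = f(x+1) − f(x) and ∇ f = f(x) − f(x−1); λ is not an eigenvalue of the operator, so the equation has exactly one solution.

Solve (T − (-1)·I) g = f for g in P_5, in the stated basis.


the image equals g(x) = -3x^5 + (188/3)x^3 - 180x^2 - (669/4)x + 646

write g with unknown coordinates in the stated basis and equate coefficients in (T − (-1)·I) g = f
solving from the highest basis element down gives g = -3x^5 + (188/3)x^3 - 180x^2 - (669/4)x + 646
check: T g = -60x^3 + 180x^2 + 166x - 646
so T g − (-1)·g = -3x^5 + (8/3)x^3 - (5/4)x = f ✓


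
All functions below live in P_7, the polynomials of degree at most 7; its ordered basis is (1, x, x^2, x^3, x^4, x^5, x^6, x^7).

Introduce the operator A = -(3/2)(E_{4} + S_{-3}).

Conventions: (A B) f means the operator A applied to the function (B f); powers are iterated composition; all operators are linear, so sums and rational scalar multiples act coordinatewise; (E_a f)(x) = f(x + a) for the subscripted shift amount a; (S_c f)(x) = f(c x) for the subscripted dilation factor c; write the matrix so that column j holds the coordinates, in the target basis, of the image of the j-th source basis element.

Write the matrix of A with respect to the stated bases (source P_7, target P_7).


the matrix is [[-3, -6, -24, -96, -384, -1536, -6144, -24576]; [0, 3, -12, -72, -384, -1920, -9216, -43008]; [0, 0, -15, -18, -144, -960, -5760, -32256]; [0, 0, 0, 39, -24, -240, -1920, -13440]; [0, 0, 0, 0, -123, -30, -360, -3360]; [0, 0, 0, 0, 0, 363, -36, -504]; [0, 0, 0, 0, 0, 0, -1095, -42]; [0, 0, 0, 0, 0, 0, 0, 3279]] (rows listed top to bottom)

image of 1: -3
image of x: 3x - 6
image of x^2: -15x^2 - 12x - 24
image of x^3: 39x^3 - 18x^2 - 72x - 96
image of x^4: -123x^4 - 24x^3 - 144x^2 - 384x - 384
image of x^5: 363x^5 - 30x^4 - 240x^3 - 960x^2 - 1920x - 1536
image of x^6: -1095x^6 - 36x^5 - 360x^4 - 1920x^3 - 5760x^2 - 9216x - 6144
image of x^7: 3279x^7 - 42x^6 - 504x^5 - 3360x^4 - 13440x^3 - 32256x^2 - 43008x - 24576
each image's coordinates form column j of the matrix


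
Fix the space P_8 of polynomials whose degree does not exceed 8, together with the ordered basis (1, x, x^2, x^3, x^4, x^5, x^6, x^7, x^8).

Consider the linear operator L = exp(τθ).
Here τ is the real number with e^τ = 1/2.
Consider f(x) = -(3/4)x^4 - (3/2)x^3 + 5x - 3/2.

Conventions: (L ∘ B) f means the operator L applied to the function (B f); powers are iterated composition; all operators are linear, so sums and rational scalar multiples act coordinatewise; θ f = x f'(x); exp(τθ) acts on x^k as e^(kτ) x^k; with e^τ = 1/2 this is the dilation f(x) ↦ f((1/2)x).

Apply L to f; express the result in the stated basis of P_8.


exp(τθ) x^k = e^(kτ) x^k; with e^τ = 1/2 this sends x^k to (1/2)^k x^k
x ↦ 1/2 x
x^3 ↦ 1/8 x^3
x^4 ↦ 1/16 x^4
applying this coordinatewise to f: exp(τθ) f = -(3/64)x^4 - (3/16)x^3 + (5/2)x - 3/2

the result is g(x) = -(3/64)x^4 - (3/16)x^3 + (5/2)x - 3/2


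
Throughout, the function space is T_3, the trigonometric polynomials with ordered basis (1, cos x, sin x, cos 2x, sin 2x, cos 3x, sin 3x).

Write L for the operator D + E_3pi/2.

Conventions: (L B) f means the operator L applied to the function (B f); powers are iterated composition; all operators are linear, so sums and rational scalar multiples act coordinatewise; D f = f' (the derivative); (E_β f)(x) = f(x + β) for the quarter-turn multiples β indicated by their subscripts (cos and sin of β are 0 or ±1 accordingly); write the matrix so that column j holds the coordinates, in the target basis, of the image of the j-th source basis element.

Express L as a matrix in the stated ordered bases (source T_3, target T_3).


image of 1: 1
image of cos x: 0
image of sin x: 0
image of cos 2x: -cos 2x - 2sin 2x
image of sin 2x: 2cos 2x - sin 2x
image of cos 3x: -4sin 3x
image of sin 3x: 4cos 3x
each image's coordinates form column j of the matrix

the matrix is [[1, 0, 0, 0, 0, 0, 0]; [0, 0, 0, 0, 0, 0, 0]; [0, 0, 0, 0, 0, 0, 0]; [0, 0, 0, -1, 2, 0, 0]; [0, 0, 0, -2, -1, 0, 0]; [0, 0, 0, 0, 0, 0, 4]; [0, 0, 0, 0, 0, -4, 0]] (rows listed top to bottom)


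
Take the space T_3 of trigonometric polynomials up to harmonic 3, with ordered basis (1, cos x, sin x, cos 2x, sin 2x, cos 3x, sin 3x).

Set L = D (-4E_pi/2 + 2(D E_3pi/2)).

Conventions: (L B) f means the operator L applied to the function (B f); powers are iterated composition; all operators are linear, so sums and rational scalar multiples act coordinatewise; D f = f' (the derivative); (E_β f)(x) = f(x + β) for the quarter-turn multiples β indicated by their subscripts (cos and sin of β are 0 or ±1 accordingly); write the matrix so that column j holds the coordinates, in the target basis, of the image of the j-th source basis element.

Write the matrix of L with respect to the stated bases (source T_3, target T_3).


image of 1: 0
image of cos x: 4cos x - 2sin x
image of sin x: 2cos x + 4sin x
image of cos 2x: 8cos 2x - 8sin 2x
image of sin 2x: 8cos 2x + 8sin 2x
image of cos 3x: -12cos 3x + 18sin 3x
image of sin 3x: -18cos 3x - 12sin 3x
each image's coordinates form column j of the matrix

the matrix is [[0, 0, 0, 0, 0, 0, 0]; [0, 4, 2, 0, 0, 0, 0]; [0, -2, 4, 0, 0, 0, 0]; [0, 0, 0, 8, 8, 0, 0]; [0, 0, 0, -8, 8, 0, 0]; [0, 0, 0, 0, 0, -12, -18]; [0, 0, 0, 0, 0, 18, -12]] (rows listed top to bottom)


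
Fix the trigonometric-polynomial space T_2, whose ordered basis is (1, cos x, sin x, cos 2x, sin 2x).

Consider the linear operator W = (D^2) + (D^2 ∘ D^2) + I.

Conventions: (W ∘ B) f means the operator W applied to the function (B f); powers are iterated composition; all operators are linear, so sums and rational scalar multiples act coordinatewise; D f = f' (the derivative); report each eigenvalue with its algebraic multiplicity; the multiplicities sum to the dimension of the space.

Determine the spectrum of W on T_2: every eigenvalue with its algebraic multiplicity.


λ = 1 (multiplicity 3), λ = 13 (multiplicity 2)

image of 1: 1
image of cos x: cos x
image of sin x: sin x
image of cos 2x: 13cos 2x
image of sin 2x: 13sin 2x
the matrix is diagonal; its diagonal is (1, 1, 1, 13, 13)
for a triangular matrix the eigenvalues are the diagonal entries, with algebraic multiplicity their repetition count


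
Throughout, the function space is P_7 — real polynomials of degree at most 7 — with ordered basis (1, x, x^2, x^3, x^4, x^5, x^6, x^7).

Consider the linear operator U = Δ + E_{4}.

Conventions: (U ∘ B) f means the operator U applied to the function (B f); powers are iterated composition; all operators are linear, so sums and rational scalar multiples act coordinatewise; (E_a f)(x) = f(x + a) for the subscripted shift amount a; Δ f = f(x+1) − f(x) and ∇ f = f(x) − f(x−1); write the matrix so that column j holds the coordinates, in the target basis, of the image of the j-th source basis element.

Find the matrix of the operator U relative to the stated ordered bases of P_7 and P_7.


the matrix is [[1, 5, 17, 65, 257, 1025, 4097, 16385]; [0, 1, 10, 51, 260, 1285, 6150, 28679]; [0, 0, 1, 15, 102, 650, 3855, 21525]; [0, 0, 0, 1, 20, 170, 1300, 8995]; [0, 0, 0, 0, 1, 25, 255, 2275]; [0, 0, 0, 0, 0, 1, 30, 357]; [0, 0, 0, 0, 0, 0, 1, 35]; [0, 0, 0, 0, 0, 0, 0, 1]] (rows listed top to bottom)

image of 1: 1
image of x: x + 5
image of x^2: x^2 + 10x + 17
image of x^3: x^3 + 15x^2 + 51x + 65
image of x^4: x^4 + 20x^3 + 102x^2 + 260x + 257
image of x^5: x^5 + 25x^4 + 170x^3 + 650x^2 + 1285x + 1025
image of x^6: x^6 + 30x^5 + 255x^4 + 1300x^3 + 3855x^2 + 6150x + 4097
image of x^7: x^7 + 35x^6 + 357x^5 + 2275x^4 + 8995x^3 + 21525x^2 + 28679x + 16385
each image's coordinates form column j of the matrix


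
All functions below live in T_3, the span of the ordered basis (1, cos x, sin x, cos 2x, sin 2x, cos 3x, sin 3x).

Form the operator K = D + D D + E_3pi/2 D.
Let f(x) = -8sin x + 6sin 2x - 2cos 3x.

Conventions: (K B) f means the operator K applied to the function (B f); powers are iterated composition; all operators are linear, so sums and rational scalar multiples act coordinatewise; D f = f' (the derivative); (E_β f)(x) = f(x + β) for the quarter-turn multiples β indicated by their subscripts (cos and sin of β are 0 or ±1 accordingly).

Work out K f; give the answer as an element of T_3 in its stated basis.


D f = -8cos x + 12cos 2x + 6sin 3x
D f = -8cos x + 12cos 2x + 6sin 3x
D D f = 8sin x - 24sin 2x + 18cos 3x
D f = -8cos x + 12cos 2x + 6sin 3x
E_3pi/2 D f = -8sin x - 12cos 2x + 6cos 3x
(D + D D + E_3pi/2 D) f = -8cos x - 24sin 2x + 24cos 3x + 6sin 3x

g(x) = -8cos x - 24sin 2x + 24cos 3x + 6sin 3x


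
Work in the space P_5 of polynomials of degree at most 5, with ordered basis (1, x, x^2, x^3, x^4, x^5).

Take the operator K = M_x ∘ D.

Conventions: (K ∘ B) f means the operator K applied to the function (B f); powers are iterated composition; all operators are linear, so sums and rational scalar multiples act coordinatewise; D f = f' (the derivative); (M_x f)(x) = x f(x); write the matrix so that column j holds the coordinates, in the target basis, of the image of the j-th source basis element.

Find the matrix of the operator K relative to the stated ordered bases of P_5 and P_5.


image of 1: 0
image of x: x
image of x^2: 2x^2
image of x^3: 3x^3
image of x^4: 4x^4
image of x^5: 5x^5
each image's coordinates form column j of the matrix

the matrix is [[0, 0, 0, 0, 0, 0]; [0, 1, 0, 0, 0, 0]; [0, 0, 2, 0, 0, 0]; [0, 0, 0, 3, 0, 0]; [0, 0, 0, 0, 4, 0]; [0, 0, 0, 0, 0, 5]] (rows listed top to bottom)


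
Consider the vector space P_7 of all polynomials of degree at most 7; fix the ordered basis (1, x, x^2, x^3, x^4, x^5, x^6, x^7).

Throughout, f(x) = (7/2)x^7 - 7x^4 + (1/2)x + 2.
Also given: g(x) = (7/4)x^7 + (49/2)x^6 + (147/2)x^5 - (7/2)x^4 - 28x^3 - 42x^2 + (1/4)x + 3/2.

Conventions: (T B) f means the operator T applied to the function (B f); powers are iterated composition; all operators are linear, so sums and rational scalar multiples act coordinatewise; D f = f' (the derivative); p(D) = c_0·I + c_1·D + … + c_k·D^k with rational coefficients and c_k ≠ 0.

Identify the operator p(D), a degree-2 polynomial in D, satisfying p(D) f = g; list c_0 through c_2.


D^0 f = (7/2)x^7 - 7x^4 + (1/2)x + 2
D^1 f = (49/2)x^6 - 28x^3 + 1/2
D^2 f = 147x^5 - 84x^2
matching coefficients of g against c_0 f + c_1 Df + … from the top degree down determines the c_i
solution: c_0 = 1/2, c_1 = 1, c_2 = 1/2

c_0 = 1/2, c_1 = 1, c_2 = 1/2


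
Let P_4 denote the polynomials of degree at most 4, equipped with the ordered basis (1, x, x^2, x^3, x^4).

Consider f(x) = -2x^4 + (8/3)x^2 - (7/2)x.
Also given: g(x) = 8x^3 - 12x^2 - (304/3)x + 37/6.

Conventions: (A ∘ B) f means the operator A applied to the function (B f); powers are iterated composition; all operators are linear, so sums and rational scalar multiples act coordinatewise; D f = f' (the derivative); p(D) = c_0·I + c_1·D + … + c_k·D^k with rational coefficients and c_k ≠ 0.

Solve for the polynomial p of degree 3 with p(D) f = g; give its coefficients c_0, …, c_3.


D^0 f = -2x^4 + (8/3)x^2 - (7/2)x
D^1 f = -8x^3 + (16/3)x - 7/2
D^2 f = -24x^2 + 16/3
D^3 f = -48x
matching coefficients of g against c_0 f + c_1 Df + … from the top degree down determines the c_i
solution: c_0 = 0, c_1 = -1, c_2 = 1/2, c_3 = 2

c_0 = 0, c_1 = -1, c_2 = 1/2, c_3 = 2


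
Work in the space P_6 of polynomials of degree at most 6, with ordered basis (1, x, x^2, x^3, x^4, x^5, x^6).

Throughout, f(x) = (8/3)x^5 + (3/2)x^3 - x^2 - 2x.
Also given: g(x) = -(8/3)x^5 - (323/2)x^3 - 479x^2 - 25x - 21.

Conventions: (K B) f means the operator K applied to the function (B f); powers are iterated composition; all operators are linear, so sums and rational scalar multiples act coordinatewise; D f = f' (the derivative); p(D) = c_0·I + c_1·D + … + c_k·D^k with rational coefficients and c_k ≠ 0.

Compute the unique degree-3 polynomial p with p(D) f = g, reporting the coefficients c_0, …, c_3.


p(D) = -I − 3·D^2 − 3·D^3, i.e. c_0 = -1, c_1 = 0, c_2 = -3, c_3 = -3

D^0 f = (8/3)x^5 + (3/2)x^3 - x^2 - 2x
D^1 f = (40/3)x^4 + (9/2)x^2 - 2x - 2
D^2 f = (160/3)x^3 + 9x - 2
D^3 f = 160x^2 + 9
matching coefficients of g against c_0 f + c_1 Df + … from the top degree down determines the c_i
solution: c_0 = -1, c_1 = 0, c_2 = -3, c_3 = -3


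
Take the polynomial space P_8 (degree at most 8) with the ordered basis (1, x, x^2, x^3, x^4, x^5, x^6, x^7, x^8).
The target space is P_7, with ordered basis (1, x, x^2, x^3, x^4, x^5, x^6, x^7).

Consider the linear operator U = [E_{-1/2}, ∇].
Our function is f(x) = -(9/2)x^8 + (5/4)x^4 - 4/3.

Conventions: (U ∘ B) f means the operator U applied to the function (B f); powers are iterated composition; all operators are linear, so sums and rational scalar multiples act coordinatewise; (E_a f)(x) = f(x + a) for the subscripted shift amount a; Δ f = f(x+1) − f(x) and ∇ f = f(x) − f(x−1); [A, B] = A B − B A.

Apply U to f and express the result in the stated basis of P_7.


∇ f = -36x^7 + 126x^6 - 252x^5 + 315x^4 - 247x^3 + (237/2)x^2 - 31x + 13/4
E_{-1/2} ∇ f = -36x^7 + 252x^6 - 819x^5 + 1575x^4 - (7603/4)x^3 + (5673/4)x^2 - (9577/16)x + 1745/16
E_{-1/2} f = -(9/2)x^8 + 18x^7 - (63/2)x^6 + (63/2)x^5 - (295/16)x^4 + (43/8)x^3 - (3/32)x^2 - (11/32)x - 1955/1536
∇ E_{-1/2} f = -36x^7 + 252x^6 - 819x^5 + 1575x^4 - (7603/4)x^3 + (5673/4)x^2 - (9577/16)x + 1745/16
[E_{-1/2}, ∇] f = 0

the image equals g(x) = 0


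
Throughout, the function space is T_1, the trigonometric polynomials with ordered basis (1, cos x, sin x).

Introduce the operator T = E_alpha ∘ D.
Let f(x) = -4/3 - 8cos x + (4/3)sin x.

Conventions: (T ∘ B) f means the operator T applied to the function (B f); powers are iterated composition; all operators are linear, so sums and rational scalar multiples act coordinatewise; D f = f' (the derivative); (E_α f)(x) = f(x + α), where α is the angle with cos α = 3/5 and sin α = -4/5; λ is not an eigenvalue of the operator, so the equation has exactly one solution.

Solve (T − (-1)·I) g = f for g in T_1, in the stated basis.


write g with unknown coordinates in the stated basis and equate coefficients in (T − (-1)·I) g = f
solving from the highest basis element down gives g = -4/3 - (38/9)cos x - (2/3)sin x
check: T g = -(34/9)cos x + 2sin x
so T g − (-1)·g = -4/3 - 8cos x + (4/3)sin x = f ✓

the image equals g(x) = -4/3 - (38/9)cos x - (2/3)sin x


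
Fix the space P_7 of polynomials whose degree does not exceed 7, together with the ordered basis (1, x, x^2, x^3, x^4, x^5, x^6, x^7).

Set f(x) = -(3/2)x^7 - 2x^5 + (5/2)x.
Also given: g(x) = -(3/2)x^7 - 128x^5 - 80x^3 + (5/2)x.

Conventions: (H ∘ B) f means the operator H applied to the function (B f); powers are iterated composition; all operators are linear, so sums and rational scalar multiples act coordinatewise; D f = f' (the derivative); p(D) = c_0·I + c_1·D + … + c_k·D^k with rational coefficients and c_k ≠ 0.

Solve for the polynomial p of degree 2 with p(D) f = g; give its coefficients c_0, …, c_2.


p(D) = I + 2·D^2, i.e. c_0 = 1, c_1 = 0, c_2 = 2

D^0 f = -(3/2)x^7 - 2x^5 + (5/2)x
D^1 f = -(21/2)x^6 - 10x^4 + 5/2
D^2 f = -63x^5 - 40x^3
matching coefficients of g against c_0 f + c_1 Df + … from the top degree down determines the c_i
solution: c_0 = 1, c_1 = 0, c_2 = 2


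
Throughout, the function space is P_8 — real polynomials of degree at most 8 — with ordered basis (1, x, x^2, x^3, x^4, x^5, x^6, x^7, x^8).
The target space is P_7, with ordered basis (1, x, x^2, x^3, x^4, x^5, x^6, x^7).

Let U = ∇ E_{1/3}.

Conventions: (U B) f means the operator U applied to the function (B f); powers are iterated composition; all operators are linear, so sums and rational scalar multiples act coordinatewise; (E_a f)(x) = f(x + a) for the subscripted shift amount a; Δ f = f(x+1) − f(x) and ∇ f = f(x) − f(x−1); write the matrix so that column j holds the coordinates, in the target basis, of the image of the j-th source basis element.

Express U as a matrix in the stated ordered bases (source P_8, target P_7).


the matrix is [[0, 1, -1/3, 1/3, -5/27, 11/81, -7/81, 43/729, -85/2187]; [0, 0, 2, -1, 4/3, -25/27, 22/27, -49/81, 344/729]; [0, 0, 0, 3, -2, 10/3, -25/9, 77/27, -196/81]; [0, 0, 0, 0, 4, -10/3, 20/3, -175/27, 616/81]; [0, 0, 0, 0, 0, 5, -5, 35/3, -350/27]; [0, 0, 0, 0, 0, 0, 6, -7, 56/3]; [0, 0, 0, 0, 0, 0, 0, 7, -28/3]; [0, 0, 0, 0, 0, 0, 0, 0, 8]] (rows listed top to bottom)

image of 1: 0
image of x: 1
image of x^2: 2x - 1/3
image of x^3: 3x^2 - x + 1/3
image of x^4: 4x^3 - 2x^2 + (4/3)x - 5/27
image of x^5: 5x^4 - (10/3)x^3 + (10/3)x^2 - (25/27)x + 11/81
image of x^6: 6x^5 - 5x^4 + (20/3)x^3 - (25/9)x^2 + (22/27)x - 7/81
image of x^7: 7x^6 - 7x^5 + (35/3)x^4 - (175/27)x^3 + (77/27)x^2 - (49/81)x + 43/729
image of x^8: 8x^7 - (28/3)x^6 + (56/3)x^5 - (350/27)x^4 + (616/81)x^3 - (196/81)x^2 + (344/729)x - 85/2187
each image's coordinates form column j of the matrix


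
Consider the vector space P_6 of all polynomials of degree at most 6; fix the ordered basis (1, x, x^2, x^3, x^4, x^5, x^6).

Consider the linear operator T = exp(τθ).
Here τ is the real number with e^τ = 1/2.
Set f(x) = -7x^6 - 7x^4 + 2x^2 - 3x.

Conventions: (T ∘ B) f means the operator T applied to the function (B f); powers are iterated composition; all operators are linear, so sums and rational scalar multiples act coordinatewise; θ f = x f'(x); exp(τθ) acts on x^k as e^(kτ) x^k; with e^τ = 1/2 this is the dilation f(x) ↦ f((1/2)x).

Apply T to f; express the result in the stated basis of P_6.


the result is g(x) = -(7/64)x^6 - (7/16)x^4 + (1/2)x^2 - (3/2)x

exp(τθ) x^k = e^(kτ) x^k; with e^τ = 1/2 this sends x^k to (1/2)^k x^k
x ↦ 1/2 x
x^2 ↦ 1/4 x^2
x^4 ↦ 1/16 x^4
x^6 ↦ 1/64 x^6
applying this coordinatewise to f: exp(τθ) f = -(7/64)x^6 - (7/16)x^4 + (1/2)x^2 - (3/2)x


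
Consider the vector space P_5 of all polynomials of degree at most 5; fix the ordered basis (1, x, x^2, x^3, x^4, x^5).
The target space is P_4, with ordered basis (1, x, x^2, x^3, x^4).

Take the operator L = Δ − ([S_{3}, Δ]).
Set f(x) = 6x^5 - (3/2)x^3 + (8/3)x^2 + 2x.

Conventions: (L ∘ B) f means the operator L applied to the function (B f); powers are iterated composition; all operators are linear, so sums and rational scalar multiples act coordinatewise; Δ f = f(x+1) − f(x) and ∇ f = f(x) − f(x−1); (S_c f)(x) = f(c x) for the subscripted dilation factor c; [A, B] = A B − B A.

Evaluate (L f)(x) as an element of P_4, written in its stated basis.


the image equals g(x) = 4890x^4 + 13020x^3 + (28029/2)x^2 + (42929/6)x + 2895/2

Δ f = 30x^4 + 60x^3 + (111/2)x^2 + (185/6)x + 55/6
Δ f = 30x^4 + 60x^3 + (111/2)x^2 + (185/6)x + 55/6
S_{3} Δ f = 2430x^4 + 1620x^3 + (999/2)x^2 + (185/2)x + 55/6
S_{3} f = 1458x^5 - (81/2)x^3 + 24x^2 + 6x
Δ S_{3} f = 7290x^4 + 14580x^3 + (28917/2)x^2 + (14433/2)x + 2895/2
[S_{3}, Δ] f = -4860x^4 - 12960x^3 - 13959x^2 - 7124x - 4315/3
(-([S_{3}, Δ])) f = 4860x^4 + 12960x^3 + 13959x^2 + 7124x + 4315/3
(Δ − ([S_{3}, Δ])) f = 4890x^4 + 13020x^3 + (28029/2)x^2 + (42929/6)x + 2895/2


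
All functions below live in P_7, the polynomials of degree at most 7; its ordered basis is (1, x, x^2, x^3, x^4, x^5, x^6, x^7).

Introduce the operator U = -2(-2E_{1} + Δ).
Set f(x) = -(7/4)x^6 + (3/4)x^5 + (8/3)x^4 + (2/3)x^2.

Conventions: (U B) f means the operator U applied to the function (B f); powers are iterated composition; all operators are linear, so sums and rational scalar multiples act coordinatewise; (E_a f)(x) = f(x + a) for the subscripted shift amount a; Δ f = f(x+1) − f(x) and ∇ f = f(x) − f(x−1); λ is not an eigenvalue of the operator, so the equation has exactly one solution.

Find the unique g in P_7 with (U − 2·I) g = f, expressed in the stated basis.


write g with unknown coordinates in the stated basis and equate coefficients in (U − 2·I) g = f
solving from the highest basis element down gives g = -(7/8)x^6 + (45/8)x^5 - (41/3)x^4 + (191/12)x^3 - (205/24)x^2 + (9/8)x + 5/12
check: U g = -(7/2)x^6 + 12x^5 - (74/3)x^4 + (191/6)x^3 - (197/12)x^2 + (9/4)x + 5/6
so U g − 2·g = -(7/4)x^6 + (3/4)x^5 + (8/3)x^4 + (2/3)x^2 = f ✓

the image equals g(x) = -(7/8)x^6 + (45/8)x^5 - (41/3)x^4 + (191/12)x^3 - (205/24)x^2 + (9/8)x + 5/12


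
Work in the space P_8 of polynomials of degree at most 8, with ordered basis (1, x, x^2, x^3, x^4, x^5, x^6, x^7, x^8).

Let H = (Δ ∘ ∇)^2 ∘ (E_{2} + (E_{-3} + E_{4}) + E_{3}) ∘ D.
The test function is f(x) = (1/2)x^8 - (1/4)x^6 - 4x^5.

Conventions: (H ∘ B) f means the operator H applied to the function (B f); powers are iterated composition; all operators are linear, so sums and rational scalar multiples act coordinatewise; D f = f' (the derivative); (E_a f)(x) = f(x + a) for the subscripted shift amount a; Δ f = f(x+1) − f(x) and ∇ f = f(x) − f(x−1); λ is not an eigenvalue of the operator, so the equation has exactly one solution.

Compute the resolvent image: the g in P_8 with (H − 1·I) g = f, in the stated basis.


g(x) = -(1/2)x^8 + (1/4)x^6 + 4x^5 - 13440x^3 - 60480x^2 - 395760x - 259080

write g with unknown coordinates in the stated basis and equate coefficients in (H − 1·I) g = f
solving from the highest basis element down gives g = -(1/2)x^8 + (1/4)x^6 + 4x^5 - 13440x^3 - 60480x^2 - 395760x - 259080
check: H g = -13440x^3 - 60480x^2 - 395760x - 259080
so H g − 1·g = (1/2)x^8 - (1/4)x^6 - 4x^5 = f ✓
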